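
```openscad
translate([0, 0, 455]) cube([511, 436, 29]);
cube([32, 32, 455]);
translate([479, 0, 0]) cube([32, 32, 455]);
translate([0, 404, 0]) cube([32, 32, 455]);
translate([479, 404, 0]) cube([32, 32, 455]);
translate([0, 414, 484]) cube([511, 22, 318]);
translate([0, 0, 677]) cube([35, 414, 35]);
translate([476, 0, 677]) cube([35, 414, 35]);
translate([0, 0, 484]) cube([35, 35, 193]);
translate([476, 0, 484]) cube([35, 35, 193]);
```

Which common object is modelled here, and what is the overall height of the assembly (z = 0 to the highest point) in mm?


A chair. The overall height is 802 mm.

A slab on four corner posts with a tall panel at the back — a chair. The seat slab sits at z = 455 with thickness 29, and the 318 mm backrest starts at the seat top, so the overall height is 455 + 29 + 318 = 802 mm.


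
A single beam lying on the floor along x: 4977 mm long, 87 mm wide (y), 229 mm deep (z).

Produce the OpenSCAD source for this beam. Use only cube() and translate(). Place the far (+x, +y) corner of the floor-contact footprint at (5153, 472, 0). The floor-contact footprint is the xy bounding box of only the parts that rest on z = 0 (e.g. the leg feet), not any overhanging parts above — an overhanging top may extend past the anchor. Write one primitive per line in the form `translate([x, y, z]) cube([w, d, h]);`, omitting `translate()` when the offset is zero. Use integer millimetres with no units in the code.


translate([176, 385, 0]) cube([4977, 87, 229]);


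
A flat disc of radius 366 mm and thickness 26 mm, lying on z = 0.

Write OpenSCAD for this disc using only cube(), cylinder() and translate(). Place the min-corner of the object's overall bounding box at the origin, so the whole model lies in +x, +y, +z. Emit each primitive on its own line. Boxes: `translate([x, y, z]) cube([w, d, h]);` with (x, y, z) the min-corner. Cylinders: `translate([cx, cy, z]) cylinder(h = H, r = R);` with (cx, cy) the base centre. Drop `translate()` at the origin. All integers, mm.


translate([366, 366, 0]) cylinder(h = 26, r = 366);


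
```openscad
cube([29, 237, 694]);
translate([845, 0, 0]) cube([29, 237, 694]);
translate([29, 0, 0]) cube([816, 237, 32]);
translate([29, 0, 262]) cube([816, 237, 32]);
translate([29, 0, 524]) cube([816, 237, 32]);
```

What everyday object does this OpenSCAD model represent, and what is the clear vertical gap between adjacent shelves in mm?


A bookshelf. The clear shelf gap is 230 mm.

Two tall side panels with 3 horizontal boards between them — a bookshelf. The first two shelf undersides are at z = 0 and z = 262; with shelf thickness 32, the clear gap is 262 − 0 − 32 = 230 mm.


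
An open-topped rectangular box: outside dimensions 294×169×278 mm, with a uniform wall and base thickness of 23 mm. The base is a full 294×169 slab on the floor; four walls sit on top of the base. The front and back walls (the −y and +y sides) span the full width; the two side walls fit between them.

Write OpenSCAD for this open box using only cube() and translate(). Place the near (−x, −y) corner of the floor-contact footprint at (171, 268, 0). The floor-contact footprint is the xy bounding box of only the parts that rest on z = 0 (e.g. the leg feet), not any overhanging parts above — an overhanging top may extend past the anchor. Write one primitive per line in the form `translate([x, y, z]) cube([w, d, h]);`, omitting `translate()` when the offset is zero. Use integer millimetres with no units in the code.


translate([171, 268, 0]) cube([294, 169, 23]);
translate([171, 268, 23]) cube([294, 23, 255]);
translate([171, 414, 23]) cube([294, 23, 255]);
translate([171, 291, 23]) cube([23, 123, 255]);
translate([442, 291, 23]) cube([23, 123, 255]);


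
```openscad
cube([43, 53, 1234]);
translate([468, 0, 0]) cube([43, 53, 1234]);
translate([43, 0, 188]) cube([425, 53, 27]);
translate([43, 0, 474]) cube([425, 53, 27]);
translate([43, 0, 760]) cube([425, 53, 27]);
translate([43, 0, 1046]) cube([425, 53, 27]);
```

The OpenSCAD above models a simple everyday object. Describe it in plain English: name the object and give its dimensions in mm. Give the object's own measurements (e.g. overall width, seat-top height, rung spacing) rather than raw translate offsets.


A straight ladder. Two 43×53 mm vertical rails, 1234 mm tall, stand 511 mm apart (outside-to-outside) with their front faces coplanar on the −y side. 4 rungs, each 53 mm deep and 27 mm tall, span between the inner faces of the rails, front faces flush with the rails. The lowest rung's underside is at z = 188 mm and rungs are spaced 286 mm apart (underside to underside).


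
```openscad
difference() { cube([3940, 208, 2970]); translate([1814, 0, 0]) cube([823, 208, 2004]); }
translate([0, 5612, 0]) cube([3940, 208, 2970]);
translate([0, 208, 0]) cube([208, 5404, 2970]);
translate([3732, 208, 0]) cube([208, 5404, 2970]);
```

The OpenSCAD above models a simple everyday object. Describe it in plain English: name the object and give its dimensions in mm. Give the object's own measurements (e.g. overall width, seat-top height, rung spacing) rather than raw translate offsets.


A single room: four walls, each 2970 mm tall and 208 mm thick, enclosing an outside footprint 3940×5820 mm (x × y), no floor or roof. The front and back walls (−y and +y sides) run the full x-width; the side walls fit between their inner faces. A door opening 823 mm wide and 2004 mm tall is cut through the front wall from the floor up, its −x edge 1814 mm from the wall's −x end.


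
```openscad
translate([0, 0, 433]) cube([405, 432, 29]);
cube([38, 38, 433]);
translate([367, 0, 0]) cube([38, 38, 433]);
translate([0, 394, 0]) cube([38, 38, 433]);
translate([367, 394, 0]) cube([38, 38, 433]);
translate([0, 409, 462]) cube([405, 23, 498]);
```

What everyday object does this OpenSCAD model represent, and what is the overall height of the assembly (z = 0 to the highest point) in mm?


A chair. The overall height is 960 mm.

A slab on four corner posts with a tall panel at the back — a chair. The seat slab sits at z = 433 with thickness 29, and the 498 mm backrest starts at the seat top, so the overall height is 433 + 29 + 498 = 960 mm.


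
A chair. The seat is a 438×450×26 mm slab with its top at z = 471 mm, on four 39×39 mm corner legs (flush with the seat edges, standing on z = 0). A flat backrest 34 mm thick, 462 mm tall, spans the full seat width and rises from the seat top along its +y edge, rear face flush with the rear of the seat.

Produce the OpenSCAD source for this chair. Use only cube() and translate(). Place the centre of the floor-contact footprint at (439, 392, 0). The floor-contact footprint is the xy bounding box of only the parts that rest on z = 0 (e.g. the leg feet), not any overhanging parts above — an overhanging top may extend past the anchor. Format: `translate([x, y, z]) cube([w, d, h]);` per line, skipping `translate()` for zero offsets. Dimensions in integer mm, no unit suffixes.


// leg_h = 471 - 26 = 445
translate([220, 167, 445]) cube([438, 450, 26]);
translate([220, 167, 0]) cube([39, 39, 445]);
translate([619, 167, 0]) cube([39, 39, 445]);
translate([220, 578, 0]) cube([39, 39, 445]);
translate([619, 578, 0]) cube([39, 39, 445]);
translate([220, 583, 471]) cube([438, 34, 462]);


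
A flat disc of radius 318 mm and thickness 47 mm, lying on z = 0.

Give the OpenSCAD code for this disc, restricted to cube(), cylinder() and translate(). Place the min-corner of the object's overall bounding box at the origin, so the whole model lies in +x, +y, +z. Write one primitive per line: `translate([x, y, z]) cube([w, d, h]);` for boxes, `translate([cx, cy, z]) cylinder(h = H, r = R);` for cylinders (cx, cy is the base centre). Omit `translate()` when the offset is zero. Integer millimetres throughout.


translate([318, 318, 0]) cylinder(h = 47, r = 318);


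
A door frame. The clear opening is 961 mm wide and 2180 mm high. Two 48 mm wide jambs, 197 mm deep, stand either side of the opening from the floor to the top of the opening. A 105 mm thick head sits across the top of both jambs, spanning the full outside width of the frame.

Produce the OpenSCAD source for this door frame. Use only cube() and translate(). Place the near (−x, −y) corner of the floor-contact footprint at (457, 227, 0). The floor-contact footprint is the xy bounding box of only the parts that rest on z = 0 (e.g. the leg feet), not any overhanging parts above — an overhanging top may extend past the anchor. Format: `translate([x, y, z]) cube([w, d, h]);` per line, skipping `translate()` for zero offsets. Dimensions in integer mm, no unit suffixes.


translate([457, 227, 0]) cube([48, 197, 2180]);
translate([1466, 227, 0]) cube([48, 197, 2180]);
translate([457, 227, 2180]) cube([1057, 197, 105]);


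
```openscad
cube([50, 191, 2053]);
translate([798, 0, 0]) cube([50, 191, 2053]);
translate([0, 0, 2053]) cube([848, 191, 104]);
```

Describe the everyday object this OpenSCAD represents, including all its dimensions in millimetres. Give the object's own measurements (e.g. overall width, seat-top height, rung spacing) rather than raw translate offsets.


A door frame. The clear opening is 748 mm wide and 2053 mm high. Two 50 mm wide jambs, 191 mm deep, stand either side of the opening from the floor to the top of the opening. A 104 mm thick head sits across the top of both jambs, spanning the full outside width of the frame.


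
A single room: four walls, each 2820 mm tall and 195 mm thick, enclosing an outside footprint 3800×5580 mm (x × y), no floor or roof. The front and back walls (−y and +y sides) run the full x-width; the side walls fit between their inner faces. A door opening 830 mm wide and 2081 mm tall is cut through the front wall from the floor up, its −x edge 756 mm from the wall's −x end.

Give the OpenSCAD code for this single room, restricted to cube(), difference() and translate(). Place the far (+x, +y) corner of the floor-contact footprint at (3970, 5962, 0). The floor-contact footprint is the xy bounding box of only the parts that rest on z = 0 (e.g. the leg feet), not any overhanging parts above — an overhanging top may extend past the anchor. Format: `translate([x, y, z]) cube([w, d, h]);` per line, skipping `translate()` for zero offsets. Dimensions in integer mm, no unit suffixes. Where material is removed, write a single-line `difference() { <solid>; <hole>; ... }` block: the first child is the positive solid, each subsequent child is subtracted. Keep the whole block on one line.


difference() { translate([170, 382, 0]) cube([3800, 195, 2820]); translate([926, 382, 0]) cube([830, 195, 2081]); }
translate([170, 5767, 0]) cube([3800, 195, 2820]);
translate([170, 577, 0]) cube([195, 5190, 2820]);
translate([3775, 577, 0]) cube([195, 5190, 2820]);


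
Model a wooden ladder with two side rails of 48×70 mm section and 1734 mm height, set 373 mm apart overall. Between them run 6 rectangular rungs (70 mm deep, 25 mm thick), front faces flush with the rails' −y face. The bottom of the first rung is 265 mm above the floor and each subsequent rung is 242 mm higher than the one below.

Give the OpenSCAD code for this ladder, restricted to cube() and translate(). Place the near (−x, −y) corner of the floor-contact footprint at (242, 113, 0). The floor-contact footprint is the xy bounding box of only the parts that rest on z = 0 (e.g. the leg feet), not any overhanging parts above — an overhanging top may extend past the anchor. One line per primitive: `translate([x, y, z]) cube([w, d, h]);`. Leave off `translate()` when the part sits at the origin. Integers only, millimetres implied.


translate([242, 113, 0]) cube([48, 70, 1734]);
translate([567, 113, 0]) cube([48, 70, 1734]);
translate([290, 113, 265]) cube([277, 70, 25]);
translate([290, 113, 507]) cube([277, 70, 25]);
translate([290, 113, 749]) cube([277, 70, 25]);
translate([290, 113, 991]) cube([277, 70, 25]);
translate([290, 113, 1233]) cube([277, 70, 25]);
translate([290, 113, 1475]) cube([277, 70, 25]);


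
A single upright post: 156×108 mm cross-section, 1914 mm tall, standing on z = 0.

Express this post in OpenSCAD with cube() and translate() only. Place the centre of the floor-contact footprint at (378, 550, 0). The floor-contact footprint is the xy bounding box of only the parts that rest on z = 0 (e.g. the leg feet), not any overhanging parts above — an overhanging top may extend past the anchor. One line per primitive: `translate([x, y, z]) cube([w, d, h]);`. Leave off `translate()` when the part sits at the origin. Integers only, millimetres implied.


translate([300, 496, 0]) cube([156, 108, 1914]);


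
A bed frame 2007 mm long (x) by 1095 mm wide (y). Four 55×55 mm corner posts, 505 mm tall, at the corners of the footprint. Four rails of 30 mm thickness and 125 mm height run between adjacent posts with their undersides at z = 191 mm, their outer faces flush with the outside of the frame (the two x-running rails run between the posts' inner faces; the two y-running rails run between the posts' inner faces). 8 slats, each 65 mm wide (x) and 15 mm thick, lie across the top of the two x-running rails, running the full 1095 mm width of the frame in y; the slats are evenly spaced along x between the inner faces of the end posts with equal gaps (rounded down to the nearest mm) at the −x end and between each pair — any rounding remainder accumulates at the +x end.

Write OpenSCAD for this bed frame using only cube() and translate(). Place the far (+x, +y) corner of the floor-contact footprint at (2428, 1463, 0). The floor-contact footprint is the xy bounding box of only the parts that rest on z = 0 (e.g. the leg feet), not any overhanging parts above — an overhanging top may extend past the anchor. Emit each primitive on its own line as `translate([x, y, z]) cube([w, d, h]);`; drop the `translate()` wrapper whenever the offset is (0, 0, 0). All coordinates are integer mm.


translate([421, 368, 0]) cube([55, 55, 505]);
translate([421, 1408, 0]) cube([55, 55, 505]);
translate([2373, 368, 0]) cube([55, 55, 505]);
translate([2373, 1408, 0]) cube([55, 55, 505]);
translate([476, 368, 191]) cube([1897, 30, 125]);
translate([476, 1433, 191]) cube([1897, 30, 125]);
translate([421, 423, 191]) cube([30, 985, 125]);
translate([2398, 423, 191]) cube([30, 985, 125]);
translate([629, 368, 316]) cube([65, 1095, 15]);
translate([847, 368, 316]) cube([65, 1095, 15]);
translate([1065, 368, 316]) cube([65, 1095, 15]);
translate([1283, 368, 316]) cube([65, 1095, 15]);
translate([1501, 368, 316]) cube([65, 1095, 15]);
translate([1719, 368, 316]) cube([65, 1095, 15]);
translate([1937, 368, 316]) cube([65, 1095, 15]);
translate([2155, 368, 316]) cube([65, 1095, 15]);


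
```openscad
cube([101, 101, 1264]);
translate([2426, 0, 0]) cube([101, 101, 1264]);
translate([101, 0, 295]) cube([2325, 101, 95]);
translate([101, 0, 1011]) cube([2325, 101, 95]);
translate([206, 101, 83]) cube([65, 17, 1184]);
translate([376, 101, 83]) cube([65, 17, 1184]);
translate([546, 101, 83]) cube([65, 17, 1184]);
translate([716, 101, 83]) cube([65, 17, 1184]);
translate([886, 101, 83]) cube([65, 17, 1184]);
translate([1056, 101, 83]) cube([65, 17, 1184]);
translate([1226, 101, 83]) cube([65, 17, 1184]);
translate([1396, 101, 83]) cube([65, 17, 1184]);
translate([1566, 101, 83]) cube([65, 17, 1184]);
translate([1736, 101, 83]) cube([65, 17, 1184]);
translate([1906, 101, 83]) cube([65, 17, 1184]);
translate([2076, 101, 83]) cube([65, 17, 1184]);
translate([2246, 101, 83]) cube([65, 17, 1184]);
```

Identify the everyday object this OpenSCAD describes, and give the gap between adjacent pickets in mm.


A fence section. The picket gap is 105 mm.

Two posts, two rails, 13 pickets — a fence section. Span 2325 mm holds 13 pickets of 65 mm with 14 equal gaps: ⌊(2325 − 13·65) / 14⌋ = 105 mm.


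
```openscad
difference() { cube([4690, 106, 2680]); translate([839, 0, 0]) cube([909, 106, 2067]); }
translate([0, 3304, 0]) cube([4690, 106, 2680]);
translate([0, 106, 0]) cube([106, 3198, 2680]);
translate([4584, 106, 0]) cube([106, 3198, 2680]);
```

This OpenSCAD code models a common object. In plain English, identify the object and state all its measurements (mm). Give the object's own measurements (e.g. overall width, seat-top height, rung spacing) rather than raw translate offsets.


A single room: four walls, each 2680 mm tall and 106 mm thick, enclosing an outside footprint 4690×3410 mm (x × y), no floor or roof. The front and back walls (−y and +y sides) run the full x-width; the side walls fit between their inner faces. A door opening 909 mm wide and 2067 mm tall is cut through the front wall from the floor up, its −x edge 839 mm from the wall's −x end.


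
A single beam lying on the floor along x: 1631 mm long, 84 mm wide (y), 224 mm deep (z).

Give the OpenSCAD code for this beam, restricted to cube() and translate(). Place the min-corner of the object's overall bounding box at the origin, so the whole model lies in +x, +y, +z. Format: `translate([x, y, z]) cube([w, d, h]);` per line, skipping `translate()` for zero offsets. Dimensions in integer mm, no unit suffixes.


cube([1631, 84, 224]);


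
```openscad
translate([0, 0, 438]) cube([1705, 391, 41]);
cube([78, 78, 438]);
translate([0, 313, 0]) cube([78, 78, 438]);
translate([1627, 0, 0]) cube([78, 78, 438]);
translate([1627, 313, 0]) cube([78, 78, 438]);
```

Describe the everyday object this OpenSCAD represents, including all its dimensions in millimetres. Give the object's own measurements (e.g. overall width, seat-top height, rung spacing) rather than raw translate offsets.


A long wooden bench with a 1705 mm (x) × 391 mm (y) seat, 41 mm thick, its top surface 479 mm above the floor. Four 78 mm square legs at the seat corners, flush with the edges, run from z = 0 to the seat underside.


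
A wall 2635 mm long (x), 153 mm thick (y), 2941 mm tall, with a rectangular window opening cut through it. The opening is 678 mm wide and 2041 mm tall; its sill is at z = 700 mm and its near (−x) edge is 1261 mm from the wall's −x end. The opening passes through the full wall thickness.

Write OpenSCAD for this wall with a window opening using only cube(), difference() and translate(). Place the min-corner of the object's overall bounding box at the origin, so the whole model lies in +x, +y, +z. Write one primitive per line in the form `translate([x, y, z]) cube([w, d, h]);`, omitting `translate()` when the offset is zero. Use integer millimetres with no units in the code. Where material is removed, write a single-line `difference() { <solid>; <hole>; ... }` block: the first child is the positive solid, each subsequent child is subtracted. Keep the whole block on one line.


difference() { cube([2635, 153, 2941]); translate([1261, 0, 700]) cube([678, 153, 2041]); }


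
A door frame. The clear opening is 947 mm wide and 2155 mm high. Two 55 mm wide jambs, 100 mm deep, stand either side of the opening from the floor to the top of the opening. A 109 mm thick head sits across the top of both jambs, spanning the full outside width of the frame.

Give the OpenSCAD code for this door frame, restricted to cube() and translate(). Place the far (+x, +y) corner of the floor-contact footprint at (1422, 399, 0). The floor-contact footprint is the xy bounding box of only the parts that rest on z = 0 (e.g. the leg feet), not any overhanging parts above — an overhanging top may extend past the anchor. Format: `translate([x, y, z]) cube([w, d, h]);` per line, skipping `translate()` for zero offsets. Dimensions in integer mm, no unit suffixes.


translate([365, 299, 0]) cube([55, 100, 2155]);
translate([1367, 299, 0]) cube([55, 100, 2155]);
translate([365, 299, 2155]) cube([1057, 100, 109]);


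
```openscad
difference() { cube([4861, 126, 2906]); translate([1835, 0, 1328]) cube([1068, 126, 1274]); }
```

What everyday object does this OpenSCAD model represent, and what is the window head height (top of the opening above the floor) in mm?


A wall with a window opening. The window head height is 2602 mm.

A wall with a rectangular opening subtracted — a window. Sill at z = 1328, opening 1274 mm tall, so the head is at 1328 + 1274 = 2602 mm.


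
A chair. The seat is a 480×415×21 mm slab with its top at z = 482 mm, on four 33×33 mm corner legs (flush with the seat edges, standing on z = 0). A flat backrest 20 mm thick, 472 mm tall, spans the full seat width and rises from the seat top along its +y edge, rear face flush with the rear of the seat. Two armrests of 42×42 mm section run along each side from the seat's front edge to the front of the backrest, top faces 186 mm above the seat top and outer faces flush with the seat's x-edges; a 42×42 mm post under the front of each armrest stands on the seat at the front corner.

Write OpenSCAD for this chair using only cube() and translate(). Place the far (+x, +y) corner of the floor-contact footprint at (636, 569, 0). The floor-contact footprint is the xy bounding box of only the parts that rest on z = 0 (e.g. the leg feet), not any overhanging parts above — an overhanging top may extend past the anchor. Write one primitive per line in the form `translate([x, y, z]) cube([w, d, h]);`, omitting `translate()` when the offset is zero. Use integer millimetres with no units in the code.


// leg_h = 482 - 21 = 461
// arm post h = 186 - 42 = 144
translate([156, 154, 461]) cube([480, 415, 21]);
translate([156, 154, 0]) cube([33, 33, 461]);
translate([603, 154, 0]) cube([33, 33, 461]);
translate([156, 536, 0]) cube([33, 33, 461]);
translate([603, 536, 0]) cube([33, 33, 461]);
translate([156, 549, 482]) cube([480, 20, 472]);
translate([156, 154, 626]) cube([42, 395, 42]);
translate([594, 154, 626]) cube([42, 395, 42]);
translate([156, 154, 482]) cube([42, 42, 144]);
translate([594, 154, 482]) cube([42, 42, 144]);


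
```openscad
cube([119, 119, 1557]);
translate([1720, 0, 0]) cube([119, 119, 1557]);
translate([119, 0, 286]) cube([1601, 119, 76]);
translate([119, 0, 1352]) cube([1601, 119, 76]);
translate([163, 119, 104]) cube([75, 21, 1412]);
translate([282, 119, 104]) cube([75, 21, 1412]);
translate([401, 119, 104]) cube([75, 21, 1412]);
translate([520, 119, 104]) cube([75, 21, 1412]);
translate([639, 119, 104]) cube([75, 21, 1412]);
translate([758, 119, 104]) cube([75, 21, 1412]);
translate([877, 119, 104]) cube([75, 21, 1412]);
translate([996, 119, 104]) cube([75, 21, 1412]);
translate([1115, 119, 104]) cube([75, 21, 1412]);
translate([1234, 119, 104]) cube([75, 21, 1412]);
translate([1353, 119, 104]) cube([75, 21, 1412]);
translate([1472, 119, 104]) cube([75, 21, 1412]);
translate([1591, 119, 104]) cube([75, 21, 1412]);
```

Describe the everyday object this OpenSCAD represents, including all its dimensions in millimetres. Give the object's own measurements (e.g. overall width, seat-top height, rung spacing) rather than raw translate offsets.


A fence section. Two 119×119 mm posts, 1557 mm tall, stand on the floor with a clear span of 1601 mm between their inner faces. Two horizontal rails of 119×76 mm section span the gap between the posts with their undersides at z = 286 mm and z = 1352 mm, flush with the posts' −y face. 13 pickets, each 75 mm wide, 21 mm thick and 1412 mm tall, are fixed to the +y face of the rails with their bottoms at z = 104 mm, spaced across the span with a 44 mm gap after the −x post and between neighbouring pickets, with 54 mm left before the +x post.


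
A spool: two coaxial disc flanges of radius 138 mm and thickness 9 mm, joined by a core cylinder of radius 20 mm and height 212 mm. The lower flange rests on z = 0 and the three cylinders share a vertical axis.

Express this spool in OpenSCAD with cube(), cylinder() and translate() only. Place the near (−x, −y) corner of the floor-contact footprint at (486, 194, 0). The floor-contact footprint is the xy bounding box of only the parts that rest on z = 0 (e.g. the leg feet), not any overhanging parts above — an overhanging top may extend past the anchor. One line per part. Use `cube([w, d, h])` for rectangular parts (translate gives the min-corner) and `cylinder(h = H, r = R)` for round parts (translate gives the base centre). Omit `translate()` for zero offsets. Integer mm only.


translate([624, 332, 0]) cylinder(h = 9, r = 138);
translate([624, 332, 9]) cylinder(h = 212, r = 20);
translate([624, 332, 221]) cylinder(h = 9, r = 138);


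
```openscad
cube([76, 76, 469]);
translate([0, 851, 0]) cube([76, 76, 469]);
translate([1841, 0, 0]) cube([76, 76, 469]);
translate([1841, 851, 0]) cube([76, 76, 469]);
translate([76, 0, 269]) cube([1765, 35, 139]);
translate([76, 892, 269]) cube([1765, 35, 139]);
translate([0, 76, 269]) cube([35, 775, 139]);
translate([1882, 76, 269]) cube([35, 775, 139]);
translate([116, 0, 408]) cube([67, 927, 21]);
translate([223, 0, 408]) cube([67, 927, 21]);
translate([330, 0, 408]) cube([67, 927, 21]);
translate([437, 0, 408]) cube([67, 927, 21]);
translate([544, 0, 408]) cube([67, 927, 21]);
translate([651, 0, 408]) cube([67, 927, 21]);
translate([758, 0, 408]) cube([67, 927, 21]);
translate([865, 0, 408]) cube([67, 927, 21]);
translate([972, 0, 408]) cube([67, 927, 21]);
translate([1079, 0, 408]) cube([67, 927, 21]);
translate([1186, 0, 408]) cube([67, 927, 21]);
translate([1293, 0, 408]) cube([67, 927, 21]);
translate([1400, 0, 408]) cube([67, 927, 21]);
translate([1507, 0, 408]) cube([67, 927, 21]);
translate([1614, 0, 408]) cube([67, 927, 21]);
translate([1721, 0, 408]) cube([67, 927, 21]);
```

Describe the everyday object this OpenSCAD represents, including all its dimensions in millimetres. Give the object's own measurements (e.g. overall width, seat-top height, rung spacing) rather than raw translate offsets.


A bed frame 1917 mm long (x) by 927 mm wide (y). Four 76×76 mm corner posts, 469 mm tall, at the corners of the footprint. Four rails of 35 mm thickness and 139 mm height run between adjacent posts with their undersides at z = 269 mm, their outer faces flush with the outside of the frame (the two x-running rails run between the posts' inner faces; the two y-running rails run between the posts' inner faces). 16 slats, each 67 mm wide (x) and 21 mm thick, lie across the top of the two x-running rails, running the full 927 mm width of the frame in y; along x they sit between the end posts with a 40 mm gap after the −x posts and between neighbouring slats, leaving 53 mm before the +x posts.


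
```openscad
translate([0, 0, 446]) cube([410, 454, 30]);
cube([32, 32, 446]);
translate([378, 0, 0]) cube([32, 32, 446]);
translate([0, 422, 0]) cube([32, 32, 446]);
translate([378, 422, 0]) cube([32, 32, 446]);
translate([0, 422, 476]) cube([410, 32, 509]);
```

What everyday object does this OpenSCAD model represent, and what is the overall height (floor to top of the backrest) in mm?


A chair. The overall height is 985 mm.

A slab on four corner posts with a tall panel at the back — a chair. The seat slab sits at z = 446 with thickness 30, and the 509 mm backrest starts at the seat top, so the overall height is 446 + 30 + 509 = 985 mm.


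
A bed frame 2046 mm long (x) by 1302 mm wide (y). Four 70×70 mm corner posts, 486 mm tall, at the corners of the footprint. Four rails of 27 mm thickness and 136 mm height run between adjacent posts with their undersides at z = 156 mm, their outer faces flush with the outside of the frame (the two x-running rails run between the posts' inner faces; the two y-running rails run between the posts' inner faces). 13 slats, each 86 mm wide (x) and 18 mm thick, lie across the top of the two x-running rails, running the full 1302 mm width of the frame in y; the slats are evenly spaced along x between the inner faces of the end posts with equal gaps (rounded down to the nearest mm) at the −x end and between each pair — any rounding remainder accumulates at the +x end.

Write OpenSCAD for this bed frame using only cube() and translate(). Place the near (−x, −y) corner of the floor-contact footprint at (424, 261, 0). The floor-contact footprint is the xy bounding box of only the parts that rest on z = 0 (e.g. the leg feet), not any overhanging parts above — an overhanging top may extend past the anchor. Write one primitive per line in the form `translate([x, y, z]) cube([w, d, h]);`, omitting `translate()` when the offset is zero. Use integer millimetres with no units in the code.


translate([424, 261, 0]) cube([70, 70, 486]);
translate([424, 1493, 0]) cube([70, 70, 486]);
translate([2400, 261, 0]) cube([70, 70, 486]);
translate([2400, 1493, 0]) cube([70, 70, 486]);
translate([494, 261, 156]) cube([1906, 27, 136]);
translate([494, 1536, 156]) cube([1906, 27, 136]);
translate([424, 331, 156]) cube([27, 1162, 136]);
translate([2443, 331, 156]) cube([27, 1162, 136]);
translate([550, 261, 292]) cube([86, 1302, 18]);
translate([692, 261, 292]) cube([86, 1302, 18]);
translate([834, 261, 292]) cube([86, 1302, 18]);
translate([976, 261, 292]) cube([86, 1302, 18]);
translate([1118, 261, 292]) cube([86, 1302, 18]);
translate([1260, 261, 292]) cube([86, 1302, 18]);
translate([1402, 261, 292]) cube([86, 1302, 18]);
translate([1544, 261, 292]) cube([86, 1302, 18]);
translate([1686, 261, 292]) cube([86, 1302, 18]);
translate([1828, 261, 292]) cube([86, 1302, 18]);
translate([1970, 261, 292]) cube([86, 1302, 18]);
translate([2112, 261, 292]) cube([86, 1302, 18]);
translate([2254, 261, 292]) cube([86, 1302, 18]);


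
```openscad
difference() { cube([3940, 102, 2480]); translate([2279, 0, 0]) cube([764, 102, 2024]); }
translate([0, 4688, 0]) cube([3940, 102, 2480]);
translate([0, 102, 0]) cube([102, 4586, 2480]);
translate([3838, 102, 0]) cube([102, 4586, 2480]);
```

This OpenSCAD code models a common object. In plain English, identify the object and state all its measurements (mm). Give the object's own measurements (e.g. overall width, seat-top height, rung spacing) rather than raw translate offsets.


A single room: four walls, each 2480 mm tall and 102 mm thick, enclosing an outside footprint 3940×4790 mm (x × y), no floor or roof. The front and back walls (−y and +y sides) run the full x-width; the side walls fit between their inner faces. A door opening 764 mm wide and 2024 mm tall is cut through the front wall from the floor up, its −x edge 2279 mm from the wall's −x end.


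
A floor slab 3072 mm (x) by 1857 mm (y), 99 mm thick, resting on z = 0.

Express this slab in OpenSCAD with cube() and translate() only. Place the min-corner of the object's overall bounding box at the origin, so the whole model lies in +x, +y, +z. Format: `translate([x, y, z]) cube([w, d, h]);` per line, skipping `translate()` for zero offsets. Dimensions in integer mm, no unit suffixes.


cube([3072, 1857, 99]);


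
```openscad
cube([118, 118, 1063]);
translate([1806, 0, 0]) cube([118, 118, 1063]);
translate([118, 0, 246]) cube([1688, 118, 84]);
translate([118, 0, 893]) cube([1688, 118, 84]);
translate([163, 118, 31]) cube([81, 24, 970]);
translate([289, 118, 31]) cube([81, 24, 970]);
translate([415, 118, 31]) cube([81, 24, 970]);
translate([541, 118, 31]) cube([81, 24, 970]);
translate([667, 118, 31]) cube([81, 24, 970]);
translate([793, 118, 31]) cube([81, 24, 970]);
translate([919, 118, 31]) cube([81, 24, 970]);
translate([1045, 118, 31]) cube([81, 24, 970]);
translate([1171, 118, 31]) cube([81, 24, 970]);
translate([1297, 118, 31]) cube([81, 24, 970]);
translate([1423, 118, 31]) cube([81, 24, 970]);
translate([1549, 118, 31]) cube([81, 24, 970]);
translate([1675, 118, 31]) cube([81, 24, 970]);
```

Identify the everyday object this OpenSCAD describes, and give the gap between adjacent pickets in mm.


A fence section. The picket gap is 45 mm.

Two posts, two rails, 13 pickets — a fence section. Span 1688 mm holds 13 pickets of 81 mm with 14 equal gaps: ⌊(1688 − 13·81) / 14⌋ = 45 mm.


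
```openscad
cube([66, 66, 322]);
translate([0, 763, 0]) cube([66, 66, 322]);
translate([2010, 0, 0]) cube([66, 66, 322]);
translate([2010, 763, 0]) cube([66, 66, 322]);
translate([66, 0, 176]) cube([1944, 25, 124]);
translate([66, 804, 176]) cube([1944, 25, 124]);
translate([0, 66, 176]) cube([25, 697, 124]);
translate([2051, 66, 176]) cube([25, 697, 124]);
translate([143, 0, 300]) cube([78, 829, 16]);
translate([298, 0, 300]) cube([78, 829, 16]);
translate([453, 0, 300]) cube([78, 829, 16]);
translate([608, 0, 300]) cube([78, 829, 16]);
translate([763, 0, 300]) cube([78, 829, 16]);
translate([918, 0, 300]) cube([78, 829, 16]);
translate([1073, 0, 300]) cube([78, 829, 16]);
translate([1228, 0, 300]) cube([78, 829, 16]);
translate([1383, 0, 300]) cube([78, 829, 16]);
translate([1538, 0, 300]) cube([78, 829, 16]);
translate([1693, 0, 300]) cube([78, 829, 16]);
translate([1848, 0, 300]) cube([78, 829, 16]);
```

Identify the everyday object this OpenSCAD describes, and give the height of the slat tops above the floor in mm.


A bed frame. The slat-top height is 316 mm.

Four posts, four rails, and a row of slats — a bed frame. Slats sit on the rails at z = 176 + 124 = 300; with slat thickness 16, the top is 316 mm.


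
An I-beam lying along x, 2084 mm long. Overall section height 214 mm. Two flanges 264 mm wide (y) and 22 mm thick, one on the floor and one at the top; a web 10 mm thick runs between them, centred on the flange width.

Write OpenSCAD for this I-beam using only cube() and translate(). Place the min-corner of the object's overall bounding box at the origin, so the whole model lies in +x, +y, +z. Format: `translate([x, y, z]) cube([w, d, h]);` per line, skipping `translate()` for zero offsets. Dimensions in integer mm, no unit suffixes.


cube([2084, 264, 22]);
translate([0, 127, 22]) cube([2084, 10, 170]);
translate([0, 0, 192]) cube([2084, 264, 22]);


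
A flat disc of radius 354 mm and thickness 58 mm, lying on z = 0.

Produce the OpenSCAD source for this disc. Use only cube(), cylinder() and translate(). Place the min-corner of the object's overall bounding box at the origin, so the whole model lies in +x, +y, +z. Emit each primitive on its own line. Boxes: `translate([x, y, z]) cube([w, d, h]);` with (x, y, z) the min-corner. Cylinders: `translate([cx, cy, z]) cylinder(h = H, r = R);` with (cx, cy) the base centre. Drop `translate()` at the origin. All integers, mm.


translate([354, 354, 0]) cylinder(h = 58, r = 354);


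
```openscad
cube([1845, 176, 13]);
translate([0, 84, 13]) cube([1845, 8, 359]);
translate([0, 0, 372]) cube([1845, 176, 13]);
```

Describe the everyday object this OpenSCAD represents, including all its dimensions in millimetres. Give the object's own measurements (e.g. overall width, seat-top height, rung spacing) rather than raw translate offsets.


An I-beam lying along x, 1845 mm long. Overall section height 385 mm. Two flanges 176 mm wide (y) and 13 mm thick, one on the floor and one at the top; a web 8 mm thick runs between them, centred on the flange width.


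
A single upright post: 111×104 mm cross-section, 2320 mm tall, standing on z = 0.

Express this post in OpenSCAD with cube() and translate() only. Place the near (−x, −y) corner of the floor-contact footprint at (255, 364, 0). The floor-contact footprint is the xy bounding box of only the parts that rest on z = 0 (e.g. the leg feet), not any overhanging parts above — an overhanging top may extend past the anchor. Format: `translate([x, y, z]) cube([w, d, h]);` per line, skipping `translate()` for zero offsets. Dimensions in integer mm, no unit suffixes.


translate([255, 364, 0]) cube([111, 104, 2320]);


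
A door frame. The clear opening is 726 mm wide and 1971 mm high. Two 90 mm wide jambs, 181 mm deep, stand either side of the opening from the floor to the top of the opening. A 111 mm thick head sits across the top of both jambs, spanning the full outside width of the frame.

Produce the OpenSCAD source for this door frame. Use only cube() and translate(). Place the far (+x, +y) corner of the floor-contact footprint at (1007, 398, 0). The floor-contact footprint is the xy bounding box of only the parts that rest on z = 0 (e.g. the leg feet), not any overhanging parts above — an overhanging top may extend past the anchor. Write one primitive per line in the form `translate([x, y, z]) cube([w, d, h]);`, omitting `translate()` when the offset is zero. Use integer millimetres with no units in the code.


translate([101, 217, 0]) cube([90, 181, 1971]);
translate([917, 217, 0]) cube([90, 181, 1971]);
translate([101, 217, 1971]) cube([906, 181, 111]);


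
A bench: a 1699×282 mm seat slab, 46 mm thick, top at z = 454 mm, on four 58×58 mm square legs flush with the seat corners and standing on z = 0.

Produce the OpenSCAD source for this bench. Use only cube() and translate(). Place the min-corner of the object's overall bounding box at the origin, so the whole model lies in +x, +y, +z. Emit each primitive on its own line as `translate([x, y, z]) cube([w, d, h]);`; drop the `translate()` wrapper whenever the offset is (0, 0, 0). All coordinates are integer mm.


translate([0, 0, 408]) cube([1699, 282, 46]);
cube([58, 58, 408]);
translate([0, 224, 0]) cube([58, 58, 408]);
translate([1641, 0, 0]) cube([58, 58, 408]);
translate([1641, 224, 0]) cube([58, 58, 408]);


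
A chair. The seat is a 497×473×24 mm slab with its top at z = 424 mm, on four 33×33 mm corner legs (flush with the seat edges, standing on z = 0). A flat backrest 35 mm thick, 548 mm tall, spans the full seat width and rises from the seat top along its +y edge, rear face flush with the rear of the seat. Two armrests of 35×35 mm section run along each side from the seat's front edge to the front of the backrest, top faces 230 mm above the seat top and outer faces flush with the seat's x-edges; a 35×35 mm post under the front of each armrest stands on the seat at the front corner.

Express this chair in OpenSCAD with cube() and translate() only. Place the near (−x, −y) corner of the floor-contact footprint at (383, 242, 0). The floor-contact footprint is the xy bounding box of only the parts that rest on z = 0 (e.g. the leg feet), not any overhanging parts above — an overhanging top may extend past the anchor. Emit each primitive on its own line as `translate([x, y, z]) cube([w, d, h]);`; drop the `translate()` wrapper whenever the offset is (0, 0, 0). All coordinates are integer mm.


// leg_h = 424 - 24 = 400
// arm post h = 230 - 35 = 195
translate([383, 242, 400]) cube([497, 473, 24]);
translate([383, 242, 0]) cube([33, 33, 400]);
translate([847, 242, 0]) cube([33, 33, 400]);
translate([383, 682, 0]) cube([33, 33, 400]);
translate([847, 682, 0]) cube([33, 33, 400]);
translate([383, 680, 424]) cube([497, 35, 548]);
translate([383, 242, 619]) cube([35, 438, 35]);
translate([845, 242, 619]) cube([35, 438, 35]);
translate([383, 242, 424]) cube([35, 35, 195]);
translate([845, 242, 424]) cube([35, 35, 195]);


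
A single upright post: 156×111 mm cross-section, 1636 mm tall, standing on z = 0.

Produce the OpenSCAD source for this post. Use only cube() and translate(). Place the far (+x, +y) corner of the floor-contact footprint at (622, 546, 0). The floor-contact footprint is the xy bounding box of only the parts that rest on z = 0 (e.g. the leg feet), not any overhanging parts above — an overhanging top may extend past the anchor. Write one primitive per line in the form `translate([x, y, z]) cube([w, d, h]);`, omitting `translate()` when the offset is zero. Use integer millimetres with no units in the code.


translate([466, 435, 0]) cube([156, 111, 1636]);


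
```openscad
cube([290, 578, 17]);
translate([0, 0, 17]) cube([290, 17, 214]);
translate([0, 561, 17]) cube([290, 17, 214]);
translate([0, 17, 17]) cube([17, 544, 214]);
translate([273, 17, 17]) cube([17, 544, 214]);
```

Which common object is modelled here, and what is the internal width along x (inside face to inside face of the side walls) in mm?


An open box. The internal width is 256 mm.

A 290×578 base slab with four walls standing on it — an open box. The base is 290 mm wide and the walls are 17 mm thick, so the internal width is 290 − 2 × 17 = 256 mm.


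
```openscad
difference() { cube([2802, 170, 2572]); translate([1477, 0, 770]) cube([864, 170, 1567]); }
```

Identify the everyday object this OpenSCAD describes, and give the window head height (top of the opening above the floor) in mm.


A wall with a window opening. The window head height is 2337 mm.

A wall with a rectangular opening subtracted — a window. Sill at z = 770, opening 1567 mm tall, so the head is at 770 + 1567 = 2337 mm.
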